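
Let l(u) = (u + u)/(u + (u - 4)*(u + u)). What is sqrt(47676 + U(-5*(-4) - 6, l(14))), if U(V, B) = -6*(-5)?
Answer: sqrt(47706) ≈ 218.42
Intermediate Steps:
l(u) = 2*u/(u + 2*u*(-4 + u)) (l(u) = (2*u)/(u + (-4 + u)*(2*u)) = (2*u)/(u + 2*u*(-4 + u)) = 2*u/(u + 2*u*(-4 + u)))
U(V, B) = 30
sqrt(47676 + U(-5*(-4) - 6, l(14))) = sqrt(47676 + 30) = sqrt(47706)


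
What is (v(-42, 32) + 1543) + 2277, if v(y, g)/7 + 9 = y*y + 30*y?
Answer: 7285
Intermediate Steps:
v(y, g) = -63 + 7*y**2 + 210*y (v(y, g) = -63 + 7*(y*y + 30*y) = -63 + 7*(y**2 + 30*y) = -63 + (7*y**2 + 210*y) = -63 + 7*y**2 + 210*y)
(v(-42, 32) + 1543) + 2277 = ((-63 + 7*(-42)**2 + 210*(-42)) + 1543) + 2277 = ((-63 + 7*1764 - 8820) + 1543) + 2277 = ((-63 + 12348 - 8820) + 1543) + 2277 = (3465 + 1543) + 2277 = 5008 + 2277 = 7285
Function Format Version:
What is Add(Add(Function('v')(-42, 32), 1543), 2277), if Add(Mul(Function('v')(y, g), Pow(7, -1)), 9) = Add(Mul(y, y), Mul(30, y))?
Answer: 7285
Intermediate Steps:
Function('v')(y, g) = Add(-63, Mul(7, Pow(y, 2)), Mul(210, y)) (Function('v')(y, g) = Add(-63, Mul(7, Add(Mul(y, y), Mul(30, y)))) = Add(-63, Mul(7, Add(Pow(y, 2), Mul(30, y)))) = Add(-63, Add(Mul(7, Pow(y, 2)), Mul(210, y))) = Add(-63, Mul(7, Pow(y, 2)), Mul(210, y)))
Add(Add(Function('v')(-42, 32), 1543), 2277) = Add(Add(Add(-63, Mul(7, Pow(-42, 2)), Mul(210, -42)), 1543), 2277) = Add(Add(Add(-63, Mul(7, 1764), -8820), 1543), 2277) = Add(Add(Add(-63, 12348, -8820), 1543), 2277) = Add(Add(3465, 1543), 2277) = Add(5008, 2277) = 7285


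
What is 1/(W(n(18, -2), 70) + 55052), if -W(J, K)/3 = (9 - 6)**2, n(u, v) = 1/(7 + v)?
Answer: 1/55025 ≈ 1.8174e-5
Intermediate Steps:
W(J, K) = -27 (W(J, K) = -3*(9 - 6)**2 = -3*3**2 = -3*9 = -27)
1/(W(n(18, -2), 70) + 55052) = 1/(-27 + 55052) = 1/55025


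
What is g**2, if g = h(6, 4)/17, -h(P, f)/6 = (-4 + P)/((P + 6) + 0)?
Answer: 1/289 ≈ 0.0034602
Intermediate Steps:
h(P, f) = -6*(-4 + P)/(6 + P) (h(P, f) = -6*(-4 + P)/((P + 6) + 0) = -6*(-4 + P)/((6 + P) + 0) = -6*(-4 + P)/(6 + P))
g = -1/17 (g = (6*(4 - 1*6)/(6 + 6))/17 = (6*(4 - 6)/12)*(1/17) = (6*(1/12)*(-2))*(1/17) = -1*1/17 = -1/17 ≈ -0.058824)
g**2 = (-1/17)**2 = 1/289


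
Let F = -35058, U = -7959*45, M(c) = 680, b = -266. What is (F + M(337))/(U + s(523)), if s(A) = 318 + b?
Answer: 34378/358103 ≈ 0.096000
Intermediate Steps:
U = -358155
s(A) = 52 (s(A) = 318 - 266 = 52)
(F + M(337))/(U + s(523)) = (-35058 + 680)/(-358155 + 52) = -34378/(-358103) = -34378*(-1/358103) = 34378/358103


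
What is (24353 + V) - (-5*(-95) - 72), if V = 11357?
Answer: 35307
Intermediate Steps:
(24353 + V) - (-5*(-95) - 72) = (24353 + 11357) - (-5*(-95) - 72) = 35710 - (475 - 72) = 35710 - 1*403 = 35710 - 403 = 35307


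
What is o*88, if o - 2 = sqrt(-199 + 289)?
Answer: 176 + 264*sqrt(10) ≈ 1010.8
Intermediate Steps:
o = 2 + 3*sqrt(10) (o = 2 + sqrt(-199 + 289) = 2 + sqrt(90) = 2 + 3*sqrt(10) ≈ 11.487)
o*88 = (2 + 3*sqrt(10))*88 = 176 + 264*sqrt(10)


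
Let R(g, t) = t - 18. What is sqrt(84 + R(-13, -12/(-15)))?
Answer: sqrt(1670)/5 ≈ 8.1731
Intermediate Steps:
R(g, t) = -18 + t
sqrt(84 + R(-13, -12/(-15))) = sqrt(84 + (-18 - 12/(-15))) = sqrt(84 + (-18 - 12*(-1/15))) = sqrt(84 + (-18 + 4/5)) = sqrt(84 - 86/5) = sqrt(334/5) = sqrt(1670)/5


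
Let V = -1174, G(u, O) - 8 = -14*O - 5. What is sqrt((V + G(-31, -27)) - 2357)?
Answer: 15*I*sqrt(14) ≈ 56.125*I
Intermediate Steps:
G(u, O) = 3 - 14*O (G(u, O) = 8 + (-14*O - 5) = 8 + (-5 - 14*O) = 3 - 14*O)
sqrt((V + G(-31, -27)) - 2357) = sqrt((-1174 + (3 - 14*(-27))) - 2357) = sqrt((-1174 + (3 + 378)) - 2357) = sqrt((-1174 + 381) - 2357) = sqrt(-793 - 2357) = sqrt(-3150) = 15*I*sqrt(14)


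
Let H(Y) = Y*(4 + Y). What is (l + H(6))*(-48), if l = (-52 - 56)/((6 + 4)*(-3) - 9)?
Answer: -39168/13 ≈ -3012.9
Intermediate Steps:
l = 36/13 (l = -108/(10*(-3) - 9) = -108/(-30 - 9) = -108/(-39) = -108*(-1/39) = 36/13 ≈ 2.7692)
(l + H(6))*(-48) = (36/13 + 6*(4 + 6))*(-48) = (36/13 + 6*10)*(-48) = (36/13 + 60)*(-48) = (816/13)*(-48) = -39168/13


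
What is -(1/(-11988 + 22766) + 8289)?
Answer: -89338843/10778 ≈ -8289.0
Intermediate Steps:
-(1/(-11988 + 22766) + 8289) = -(1/10778 + 8289) = -1*89338843/10778 = -89338843/10778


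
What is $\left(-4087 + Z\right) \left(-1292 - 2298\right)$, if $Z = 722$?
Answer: $12080350$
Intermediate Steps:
$\left(-4087 + Z\right) \left(-1292 - 2298\right) = \left(-4087 + 722\right) \left(-1292 - 2298\right) = \left(-3365\right) \left(-3590\right) = 12080350$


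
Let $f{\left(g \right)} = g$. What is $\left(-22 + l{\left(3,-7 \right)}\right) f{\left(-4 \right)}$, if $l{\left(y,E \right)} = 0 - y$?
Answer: $100$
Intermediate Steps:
$l{\left(y,E \right)} = - y$
$\left(-22 + l{\left(3,-7 \right)}\right) f{\left(-4 \right)} = \left(-22 - 3\right) \left(-4\right) = \left(-25\right) \left(-4\right) = 100$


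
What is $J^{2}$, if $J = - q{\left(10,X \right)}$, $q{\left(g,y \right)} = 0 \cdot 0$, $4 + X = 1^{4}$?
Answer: $0$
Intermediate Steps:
$X = -3$ ($X = -4 + 1^{4} = -4 + 1 = -3$)
$q{\left(g,y \right)} = 0$
$J = 0$ ($J = \left(-1\right) 0 = 0$)
$J^{2} = 0^{2} = 0$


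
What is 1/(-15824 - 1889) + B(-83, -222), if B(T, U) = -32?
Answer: -566817/17713 ≈ -32.000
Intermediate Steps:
1/(-15824 - 1889) + B(-83, -222) = 1/(-15824 - 1889) - 32 = 1/(-17713) - 32 = -1/17713 - 32 = -566817/17713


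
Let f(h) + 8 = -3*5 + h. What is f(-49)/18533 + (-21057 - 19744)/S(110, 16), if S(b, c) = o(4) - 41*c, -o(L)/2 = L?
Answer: 756117125/12305912 ≈ 61.443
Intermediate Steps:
o(L) = -2*L
S(b, c) = -8 - 41*c (S(b, c) = -2*4 - 41*c = -8 - 41*c)
f(h) = -23 + h (f(h) = -8 + (-3*5 + h) = -8 + (-15 + h) = -23 + h)
f(-49)/18533 + (-21057 - 19744)/S(110, 16) = (-23 - 49)/18533 + (-21057 - 19744)/(-8 - 41*16) = -72*1/18533 - 40801/(-8 - 656) = -72/18533 - 40801/(-664) = -72/18533 - 40801*(-1/664) = -72/18533 + 40801/664 = 756117125/12305912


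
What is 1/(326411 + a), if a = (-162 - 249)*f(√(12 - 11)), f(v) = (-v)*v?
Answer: 1/326822 ≈ 3.0598e-6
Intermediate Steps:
f(v) = -v²
a = 411 (a = (-162 - 249)*(-(√(12 - 11))²) = -(-411)*(√1)² = -(-411)*1² = -(-411) = -411*(-1) = 411)
1/(326411 + a) = 1/(326411 + 411) = 1/326822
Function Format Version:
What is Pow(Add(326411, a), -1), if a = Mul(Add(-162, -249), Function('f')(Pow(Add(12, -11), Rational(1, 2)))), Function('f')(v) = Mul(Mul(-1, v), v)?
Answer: Rational(1, 326822) ≈ 3.0598e-6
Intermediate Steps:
Function('f')(v) = Mul(-1, Pow(v, 2))
a = 411 (a = Mul(Add(-162, -249), Mul(-1, Pow(Pow(Add(12, -11), Rational(1, 2)), 2))) = Mul(-411, Mul(-1, Pow(Pow(1, Rational(1, 2)), 2))) = Mul(-411, Mul(-1, Pow(1, 2))) = Mul(-411, Mul(-1, 1)) = Mul(-411, -1) = 411)
Pow(Add(326411, a), -1) = Pow(Add(326411, 411), -1) = Pow(326822, -1) = Rational(1, 326822)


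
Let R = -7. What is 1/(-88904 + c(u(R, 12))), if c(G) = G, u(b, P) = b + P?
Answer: -1/88899 ≈ -1.1249e-5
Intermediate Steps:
u(b, P) = P + b
1/(-88904 + c(u(R, 12))) = 1/(-88904 + (12 - 7)) = 1/(-88904 + 5) = 1/(-88899) = -1/88899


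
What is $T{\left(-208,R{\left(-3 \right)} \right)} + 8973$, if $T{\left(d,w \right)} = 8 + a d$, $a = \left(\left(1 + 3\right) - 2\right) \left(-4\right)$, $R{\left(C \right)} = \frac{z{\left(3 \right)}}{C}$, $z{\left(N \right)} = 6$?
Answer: $10645$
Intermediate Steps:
$R{\left(C \right)} = \frac{6}{C}$
$a = -8$ ($a = \left(4 - 2\right) \left(-4\right) = 2 \left(-4\right) = -8$)
$T{\left(d,w \right)} = 8 - 8 d$
$T{\left(-208,R{\left(-3 \right)} \right)} + 8973 = \left(8 - -1664\right) + 8973 = \left(8 + 1664\right) + 8973 = 1672 + 8973 = 10645$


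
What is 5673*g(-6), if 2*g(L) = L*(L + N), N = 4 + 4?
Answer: -34038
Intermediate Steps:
N = 8
g(L) = L*(8 + L)/2 (g(L) = (L*(L + 8))/2 = (L*(8 + L))/2 = L*(8 + L)/2)
5673*g(-6) = 5673*((½)*(-6)*(8 - 6)) = 5673*((½)*(-6)*2) = 5673*(-6) = -34038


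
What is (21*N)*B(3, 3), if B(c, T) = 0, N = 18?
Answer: 0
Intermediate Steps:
(21*N)*B(3, 3) = (21*18)*0 = 378*0 = 0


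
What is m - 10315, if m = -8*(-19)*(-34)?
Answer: -15483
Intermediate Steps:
m = -5168 (m = 152*(-34) = -5168)
m - 10315 = -5168 - 10315 = -15483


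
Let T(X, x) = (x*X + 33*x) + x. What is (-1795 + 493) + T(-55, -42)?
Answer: -420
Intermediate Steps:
T(X, x) = 34*x + X*x (T(X, x) = (X*x + 33*x) + x = (33*x + X*x) + x = 34*x + X*x)
(-1795 + 493) + T(-55, -42) = (-1795 + 493) - 42*(34 - 55) = -1302 - 42*(-21) = -1302 + 882 = -420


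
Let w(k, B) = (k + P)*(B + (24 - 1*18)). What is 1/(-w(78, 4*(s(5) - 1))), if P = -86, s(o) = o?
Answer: 1/176 ≈ 0.0056818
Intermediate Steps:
w(k, B) = (-86 + k)*(6 + B) (w(k, B) = (k - 86)*(B + (24 - 1*18)) = (-86 + k)*(B + (24 - 18)) = (-86 + k)*(B + 6) = (-86 + k)*(6 + B))
1/(-w(78, 4*(s(5) - 1))) = 1/(-(-516 - 344*(5 - 1) + 6*78 + (4*(5 - 1))*78)) = 1/(-(-516 - 344*4 + 468 + (4*4)*78)) = 1/(-(-516 - 86*16 + 468 + 16*78)) = 1/(-(-516 - 1376 + 468 + 1248)) = 1/(-1*(-176)) = 1/176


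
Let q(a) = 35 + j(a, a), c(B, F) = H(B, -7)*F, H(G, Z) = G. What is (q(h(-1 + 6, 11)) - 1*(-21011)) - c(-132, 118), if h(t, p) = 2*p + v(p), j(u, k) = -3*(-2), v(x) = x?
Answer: 36628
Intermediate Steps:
j(u, k) = 6
c(B, F) = B*F
h(t, p) = 3*p (h(t, p) = 2*p + p = 3*p)
q(a) = 41 (q(a) = 35 + 6 = 41)
(q(h(-1 + 6, 11)) - 1*(-21011)) - c(-132, 118) = (41 - 1*(-21011)) - (-132)*118 = (41 + 21011) - 1*(-15576) = 21052 + 15576 = 36628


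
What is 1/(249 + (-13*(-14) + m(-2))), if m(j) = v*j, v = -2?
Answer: 1/435 ≈ 0.0022989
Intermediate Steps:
m(j) = -2*j
1/(249 + (-13*(-14) + m(-2))) = 1/(249 + (-13*(-14) - 2*(-2))) = 1/(249 + (182 + 4)) = 1/(249 + 186) = 1/435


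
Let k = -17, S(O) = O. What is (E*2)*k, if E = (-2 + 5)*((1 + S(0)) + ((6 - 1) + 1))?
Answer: -714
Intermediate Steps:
E = 21 (E = (-2 + 5)*((1 + 0) + ((6 - 1) + 1)) = 3*(1 + (5 + 1)) = 3*(1 + 6) = 3*7 = 21)
(E*2)*k = (21*2)*(-17) = 42*(-17) = -714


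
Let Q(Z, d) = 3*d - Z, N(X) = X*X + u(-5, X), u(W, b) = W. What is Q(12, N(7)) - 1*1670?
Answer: -1550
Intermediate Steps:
N(X) = -5 + X² (N(X) = X*X - 5 = X² - 5 = -5 + X²)
Q(Z, d) = -Z + 3*d
Q(12, N(7)) - 1*1670 = (-1*12 + 3*(-5 + 7²)) - 1*1670 = (-12 + 3*(-5 + 49)) - 1670 = (-12 + 3*44) - 1670 = (-12 + 132) - 1670 = 120 - 1670 = -1550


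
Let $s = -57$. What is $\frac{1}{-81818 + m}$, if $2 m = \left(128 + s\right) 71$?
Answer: $- \frac{2}{158595} \approx -1.2611 \cdot 10^{-5}$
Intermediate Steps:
$m = \frac{5041}{2}$ ($m = \frac{\left(128 - 57\right) 71}{2} = \frac{71 \cdot 71}{2} = \frac{1}{2} \cdot 5041 = \frac{5041}{2} \approx 2520.5$)
$\frac{1}{-81818 + m} = \frac{1}{-81818 + \frac{5041}{2}} = \frac{1}{- \frac{158595}{2}} = - \frac{2}{158595}$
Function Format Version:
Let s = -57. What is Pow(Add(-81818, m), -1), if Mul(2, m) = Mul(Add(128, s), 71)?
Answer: Rational(-2, 158595) ≈ -1.2611e-5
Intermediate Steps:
m = Rational(5041, 2) (m = Mul(Rational(1, 2), Mul(Add(128, -57), 71)) = Mul(Rational(1, 2), Mul(71, 71)) = Mul(Rational(1, 2), 5041) = Rational(5041, 2) ≈ 2520.5)
Pow(Add(-81818, m), -1) = Pow(Add(-81818, Rational(5041, 2)), -1) = Pow(Rational(-158595, 2), -1) = Rational(-2, 158595)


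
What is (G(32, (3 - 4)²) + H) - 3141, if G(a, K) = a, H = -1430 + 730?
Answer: -3809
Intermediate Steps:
H = -700
(G(32, (3 - 4)²) + H) - 3141 = (32 - 700) - 3141 = -668 - 3141 = -3809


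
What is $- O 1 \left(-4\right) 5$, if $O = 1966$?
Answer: $39320$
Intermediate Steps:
$- O 1 \left(-4\right) 5 = - 1966 \cdot 1 \left(-4\right) 5 = - 1966 \left(\left(-4\right) 5\right) = - 1966 \left(-20\right) = \left(-1\right) \left(-39320\right) = 39320$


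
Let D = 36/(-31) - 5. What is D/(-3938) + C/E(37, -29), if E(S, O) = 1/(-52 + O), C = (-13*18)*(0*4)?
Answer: 191/122078 ≈ 0.0015646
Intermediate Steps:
C = 0 (C = -234*0 = 0)
D = -191/31 (D = 36*(-1/31) - 5 = -36/31 - 5 = -191/31 ≈ -6.1613)
D/(-3938) + C/E(37, -29) = -191/31/(-3938) + 0/(1/(-52 - 29)) = -191/31*(-1/3938) + 0/(1/(-81)) = 191/122078 + 0/(-1/81) = 191/122078 + 0*(-81) = 191/122078 + 0 = 191/122078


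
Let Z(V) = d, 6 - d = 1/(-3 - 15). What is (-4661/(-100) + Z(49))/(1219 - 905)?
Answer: 47399/282600 ≈ 0.16772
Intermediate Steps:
d = 109/18 (d = 6 - 1/(-3 - 15) = 6 - 1/(-18) = 6 - 1*(-1/18) = 6 + 1/18 = 109/18 ≈ 6.0556)
Z(V) = 109/18
(-4661/(-100) + Z(49))/(1219 - 905) = (-4661/(-100) + 109/18)/(1219 - 905) = (-4661*(-1/100) + 109/18)/314 = (4661/100 + 109/18)*(1/314) = (47399/900)*(1/314) = 47399/282600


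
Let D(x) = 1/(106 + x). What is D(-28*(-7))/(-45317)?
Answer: -1/13685734 ≈ -7.3069e-8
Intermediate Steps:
D(-28*(-7))/(-45317) = 1/((106 - 28*(-7))*(-45317)) = -1/45317/(106 + 196) = -1/45317/302 = (1/302)*(-1/45317) = -1/13685734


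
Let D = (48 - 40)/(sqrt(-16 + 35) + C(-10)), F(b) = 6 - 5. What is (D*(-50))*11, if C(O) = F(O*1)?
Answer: 2200/9 - 2200*sqrt(19)/9 ≈ -821.06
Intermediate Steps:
F(b) = 1
C(O) = 1
D = 8/(1 + sqrt(19)) (D = (48 - 40)/(sqrt(-16 + 35) + 1) = 8/(sqrt(19) + 1) = 8/(1 + sqrt(19)) ≈ 1.4928)
(D*(-50))*11 = ((-4/9 + 4*sqrt(19)/9)*(-50))*11 = (200/9 - 200*sqrt(19)/9)*11 = 2200/9 - 2200*sqrt(19)/9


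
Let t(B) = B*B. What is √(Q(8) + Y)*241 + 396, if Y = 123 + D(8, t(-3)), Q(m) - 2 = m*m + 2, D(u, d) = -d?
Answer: 396 + 241*√182 ≈ 3647.3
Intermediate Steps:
t(B) = B²
Q(m) = 4 + m² (Q(m) = 2 + (m*m + 2) = 2 + (m² + 2) = 2 + (2 + m²) = 4 + m²)
Y = 114 (Y = 123 - 1*(-3)² = 123 - 1*9 = 123 - 9 = 114)
√(Q(8) + Y)*241 + 396 = √((4 + 8²) + 114)*241 + 396 = √((4 + 64) + 114)*241 + 396 = √(68 + 114)*241 + 396 = √182*241 + 396 = 241*√182 + 396 = 396 + 241*√182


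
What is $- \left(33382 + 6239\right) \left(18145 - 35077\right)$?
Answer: $670862772$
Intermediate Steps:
$- \left(33382 + 6239\right) \left(18145 - 35077\right) = - 39621 \left(-16932\right) = \left(-1\right) \left(-670862772\right) = 670862772$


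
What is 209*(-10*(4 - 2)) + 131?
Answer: -4049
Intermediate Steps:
209*(-10*(4 - 2)) + 131 = 209*(-10*2) + 131 = 209*(-20) + 131 = -4180 + 131 = -4049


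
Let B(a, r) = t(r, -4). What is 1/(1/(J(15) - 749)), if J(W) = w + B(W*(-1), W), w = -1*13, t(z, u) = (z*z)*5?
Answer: 363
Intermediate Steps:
t(z, u) = 5*z² (t(z, u) = z²*5 = 5*z²)
B(a, r) = 5*r²
w = -13
J(W) = -13 + 5*W²
1/(1/(J(15) - 749)) = 1/(1/((-13 + 5*15²) - 749)) = 1/(1/((-13 + 5*225) - 749)) = 1/(1/((-13 + 1125) - 749)) = 1/(1/(1112 - 749)) = 1/(1/363) = 363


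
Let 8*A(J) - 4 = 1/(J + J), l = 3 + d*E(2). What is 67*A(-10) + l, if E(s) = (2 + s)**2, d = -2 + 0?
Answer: 653/160 ≈ 4.0813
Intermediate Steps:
d = -2
l = -29 (l = 3 - 2*(2 + 2)**2 = 3 - 2*4**2 = 3 - 2*16 = 3 - 32 = -29)
A(J) = 1/2 + 1/(16*J) (A(J) = 1/2 + 1/(8*(J + J)) = 1/2 + 1/(8*((2*J))) = 1/2 + (1/(2*J))/8 = 1/2 + 1/(16*J))
67*A(-10) + l = 67*((1/16)*(1 + 8*(-10))/(-10)) - 29 = 67*((1/16)*(-1/10)*(1 - 80)) - 29 = 67*((1/16)*(-1/10)*(-79)) - 29 = 67*(79/160) - 29 = 5293/160 - 29 = 653/160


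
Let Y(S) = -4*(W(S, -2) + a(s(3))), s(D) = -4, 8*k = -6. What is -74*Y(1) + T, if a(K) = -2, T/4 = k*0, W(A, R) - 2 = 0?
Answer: 0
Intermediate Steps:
k = -¾ (k = (⅛)*(-6) = -¾ ≈ -0.75000)
W(A, R) = 2 (W(A, R) = 2 + 0 = 2)
T = 0 (T = 4*(-¾*0) = 4*0 = 0)
Y(S) = 0 (Y(S) = -4*(2 - 2) = -4*0 = 0)
-74*Y(1) + T = -74*0 + 0 = 0 + 0 = 0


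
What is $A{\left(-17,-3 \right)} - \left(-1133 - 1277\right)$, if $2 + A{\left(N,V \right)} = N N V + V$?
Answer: $1538$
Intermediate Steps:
$A{\left(N,V \right)} = -2 + V + V N^{2}$ ($A{\left(N,V \right)} = -2 + \left(N N V + V\right) = -2 + \left(N^{2} V + V\right) = -2 + \left(V N^{2} + V\right) = -2 + \left(V + V N^{2}\right) = -2 + V + V N^{2}$)
$A{\left(-17,-3 \right)} - \left(-1133 - 1277\right) = \left(-2 - 3 - 3 \left(-17\right)^{2}\right) - \left(-1133 - 1277\right) = \left(-2 - 3 - 867\right) - -2410 = \left(-2 - 3 - 867\right) + 2410 = -872 + 2410 = 1538$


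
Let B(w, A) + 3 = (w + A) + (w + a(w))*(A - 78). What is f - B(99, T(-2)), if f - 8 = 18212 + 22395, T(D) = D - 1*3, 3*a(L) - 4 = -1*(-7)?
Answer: 147136/3 ≈ 49045.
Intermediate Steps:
a(L) = 11/3 (a(L) = 4/3 + (-1*(-7))/3 = 4/3 + (1/3)*7 = 4/3 + 7/3 = 11/3)
T(D) = -3 + D (T(D) = D - 3 = -3 + D)
f = 40615 (f = 8 + (18212 + 22395) = 8 + 40607 = 40615)
B(w, A) = -3 + A + w + (-78 + A)*(11/3 + w) (B(w, A) = -3 + ((w + A) + (w + 11/3)*(A - 78)) = -3 + ((A + w) + (11/3 + w)*(-78 + A)) = -3 + ((A + w) + (-78 + A)*(11/3 + w)) = -3 + (A + w + (-78 + A)*(11/3 + w)) = -3 + A + w + (-78 + A)*(11/3 + w))
f - B(99, T(-2)) = 40615 - (-289 - 77*99 + 14*(-3 - 2)/3 + (-3 - 2)*99) = 40615 - (-289 - 7623 + (14/3)*(-5) - 5*99) = 40615 - (-289 - 7623 - 70/3 - 495) = 40615 - 1*(-25291/3) = 40615 + 25291/3 = 147136/3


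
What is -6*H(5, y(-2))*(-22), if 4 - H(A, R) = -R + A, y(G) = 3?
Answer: 264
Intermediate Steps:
H(A, R) = 4 + R - A (H(A, R) = 4 - (-R + A) = 4 - (A - R) = 4 + (R - A) = 4 + R - A)
-6*H(5, y(-2))*(-22) = -6*(4 + 3 - 1*5)*(-22) = -6*(4 + 3 - 5)*(-22) = -6*2*(-22) = -12*(-22) = 264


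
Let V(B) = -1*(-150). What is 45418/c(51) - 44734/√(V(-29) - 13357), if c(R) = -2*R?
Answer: -22709/51 + 44734*I*√13207/13207 ≈ -445.27 + 389.26*I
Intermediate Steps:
V(B) = 150
45418/c(51) - 44734/√(V(-29) - 13357) = 45418/((-2*51)) - 44734/√(150 - 13357) = 45418/(-102) - 44734*(-I*√13207/13207) = 45418*(-1/102) - 44734*(-I*√13207/13207) = -22709/51 - (-44734)*I*√13207/13207 = -22709/51 + 44734*I*√13207/13207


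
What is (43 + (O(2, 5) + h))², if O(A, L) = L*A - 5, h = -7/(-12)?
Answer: 339889/144 ≈ 2360.3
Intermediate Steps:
h = 7/12 (h = -7*(-1/12) = 7/12 ≈ 0.58333)
O(A, L) = -5 + A*L (O(A, L) = A*L - 5 = -5 + A*L)
(43 + (O(2, 5) + h))² = (43 + ((-5 + 2*5) + 7/12))² = (43 + ((-5 + 10) + 7/12))² = (43 + (5 + 7/12))² = (43 + 67/12)² = (583/12)² = 339889/144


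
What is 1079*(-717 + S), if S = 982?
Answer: 285935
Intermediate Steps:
1079*(-717 + S) = 1079*(-717 + 982) = 1079*265 = 285935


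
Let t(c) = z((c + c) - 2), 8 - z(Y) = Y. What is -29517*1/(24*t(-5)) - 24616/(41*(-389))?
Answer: -152983651/2551840 ≈ -59.950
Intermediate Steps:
z(Y) = 8 - Y
t(c) = 10 - 2*c (t(c) = 8 - ((c + c) - 2) = 8 - (2*c - 2) = 8 - (-2 + 2*c) = 8 + (2 - 2*c) = 10 - 2*c)
-29517*1/(24*t(-5)) - 24616/(41*(-389)) = -29517*1/(24*(10 - 2*(-5))) - 24616/(41*(-389)) = -29517*1/(24*(10 + 10)) - 24616/(-15949) = -29517/(24*20) - 24616*(-1/15949) = -29517/480 + 24616/15949 = -29517*1/480 + 24616/15949 = -9839/160 + 24616/15949 = -152983651/2551840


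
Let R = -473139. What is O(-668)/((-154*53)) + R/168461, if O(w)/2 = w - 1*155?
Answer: -1792236856/687489341 ≈ -2.6069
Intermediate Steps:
O(w) = -310 + 2*w (O(w) = 2*(w - 1*155) = 2*(w - 155) = 2*(-155 + w) = -310 + 2*w)
O(-668)/((-154*53)) + R/168461 = (-310 + 2*(-668))/((-154*53)) - 473139/168461 = (-310 - 1336)/(-8162) - 473139*1/168461 = -1646*(-1/8162) - 473139/168461 = 823/4081 - 473139/168461 = -1792236856/687489341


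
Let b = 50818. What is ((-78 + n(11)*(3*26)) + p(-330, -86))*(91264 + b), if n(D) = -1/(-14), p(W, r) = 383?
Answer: 308886268/7 ≈ 4.4127e+7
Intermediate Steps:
n(D) = 1/14 (n(D) = -1*(-1/14) = 1/14)
((-78 + n(11)*(3*26)) + p(-330, -86))*(91264 + b) = ((-78 + (3*26)/14) + 383)*(91264 + 50818) = ((-78 + (1/14)*78) + 383)*142082 = ((-78 + 39/7) + 383)*142082 = (-507/7 + 383)*142082 = (2174/7)*142082 = 308886268/7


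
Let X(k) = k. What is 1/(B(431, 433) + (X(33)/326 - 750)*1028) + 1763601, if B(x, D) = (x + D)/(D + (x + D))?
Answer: 287424178840203443/162975740454 ≈ 1.7636e+6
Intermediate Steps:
B(x, D) = (D + x)/(x + 2*D) (B(x, D) = (D + x)/(D + (D + x)) = (D + x)/(x + 2*D))
1/(B(431, 433) + (X(33)/326 - 750)*1028) + 1763601 = 1/((433 + 431)/(431 + 2*433) + (33/326 - 750)*1028) + 1763601 = 1/(864/(431 + 866) + (33*(1/326) - 750)*1028) + 1763601 = 1/(864/1297 + (33/326 - 750)*1028) + 1763601 = 1/((1/1297)*864 - 244467/326*1028) + 1763601 = 1/(864/1297 - 125656038/163) + 1763601 = 1/(-162975740454/211411) + 1763601 = -211411/162975740454 + 1763601 = 287424178840203443/162975740454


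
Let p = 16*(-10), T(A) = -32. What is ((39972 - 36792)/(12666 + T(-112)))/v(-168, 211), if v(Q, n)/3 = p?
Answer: -53/101072 ≈ -0.00052438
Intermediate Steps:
p = -160
v(Q, n) = -480 (v(Q, n) = 3*(-160) = -480)
((39972 - 36792)/(12666 + T(-112)))/v(-168, 211) = ((39972 - 36792)/(12666 - 32))/(-480) = (3180/12634)*(-1/480) = (3180*(1/12634))*(-1/480) = (1590/6317)*(-1/480) = -53/101072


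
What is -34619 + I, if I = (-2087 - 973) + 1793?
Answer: -35886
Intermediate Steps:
I = -1267 (I = -3060 + 1793 = -1267)
-34619 + I = -34619 - 1267 = -35886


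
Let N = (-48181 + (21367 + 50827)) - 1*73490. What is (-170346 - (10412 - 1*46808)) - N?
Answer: -84473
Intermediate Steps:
N = -49477 (N = (-48181 + 72194) - 73490 = 24013 - 73490 = -49477)
(-170346 - (10412 - 1*46808)) - N = (-170346 - (10412 - 1*46808)) - 1*(-49477) = (-170346 - (10412 - 46808)) + 49477 = (-170346 - 1*(-36396)) + 49477 = (-170346 + 36396) + 49477 = -133950 + 49477 = -84473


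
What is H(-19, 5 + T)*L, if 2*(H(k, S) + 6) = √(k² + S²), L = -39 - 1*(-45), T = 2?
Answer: -36 + 3*√410 ≈ 24.745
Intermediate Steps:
L = 6 (L = -39 + 45 = 6)
H(k, S) = -6 + √(S² + k²)/2 (H(k, S) = -6 + √(k² + S²)/2 = -6 + √(S² + k²)/2)
H(-19, 5 + T)*L = (-6 + √((5 + 2)² + (-19)²)/2)*6 = (-6 + √(7² + 361)/2)*6 = (-6 + √(49 + 361)/2)*6 = (-6 + √410/2)*6 = -36 + 3*√410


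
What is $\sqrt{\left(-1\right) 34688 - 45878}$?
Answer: $i \sqrt{80566} \approx 283.84 i$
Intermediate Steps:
$\sqrt{\left(-1\right) 34688 - 45878} = \sqrt{-34688 - 45878} = \sqrt{-80566} = i \sqrt{80566}$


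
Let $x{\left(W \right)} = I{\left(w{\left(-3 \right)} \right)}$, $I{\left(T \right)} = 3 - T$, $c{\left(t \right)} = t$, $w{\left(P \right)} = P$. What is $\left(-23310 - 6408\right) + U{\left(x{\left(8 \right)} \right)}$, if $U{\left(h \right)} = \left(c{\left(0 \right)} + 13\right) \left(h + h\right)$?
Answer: $-29562$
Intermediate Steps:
$x{\left(W \right)} = 6$ ($x{\left(W \right)} = 3 - -3 = 3 + 3 = 6$)
$U{\left(h \right)} = 26 h$ ($U{\left(h \right)} = \left(0 + 13\right) \left(h + h\right) = 13 \cdot 2 h = 26 h$)
$\left(-23310 - 6408\right) + U{\left(x{\left(8 \right)} \right)} = \left(-23310 - 6408\right) + 26 \cdot 6 = \left(-23310 + \left(-9656 + 3248\right)\right) + 156 = \left(-23310 - 6408\right) + 156 = -29718 + 156 = -29562$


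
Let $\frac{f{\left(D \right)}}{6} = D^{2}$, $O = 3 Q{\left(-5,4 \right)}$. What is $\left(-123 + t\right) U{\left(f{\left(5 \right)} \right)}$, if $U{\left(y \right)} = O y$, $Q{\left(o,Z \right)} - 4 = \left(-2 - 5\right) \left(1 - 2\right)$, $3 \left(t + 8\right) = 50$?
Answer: $-565950$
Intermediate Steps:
$t = \frac{26}{3}$ ($t = -8 + \frac{1}{3} \cdot 50 = -8 + \frac{50}{3} = \frac{26}{3} \approx 8.6667$)
$Q{\left(o,Z \right)} = 11$ ($Q{\left(o,Z \right)} = 4 + \left(-2 - 5\right) \left(1 - 2\right) = 4 - -7 = 4 + 7 = 11$)
$O = 33$ ($O = 3 \cdot 11 = 33$)
$f{\left(D \right)} = 6 D^{2}$
$U{\left(y \right)} = 33 y$
$\left(-123 + t\right) U{\left(f{\left(5 \right)} \right)} = \left(-123 + \frac{26}{3}\right) 33 \cdot 6 \cdot 5^{2} = - \frac{343 \cdot 33 \cdot 6 \cdot 25}{3} = - \frac{343 \cdot 33 \cdot 150}{3} = \left(- \frac{343}{3}\right) 4950 = -565950$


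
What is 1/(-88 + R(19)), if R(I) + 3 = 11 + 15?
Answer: -1/65 ≈ -0.015385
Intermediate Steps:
R(I) = 23 (R(I) = -3 + (11 + 15) = -3 + 26 = 23)
1/(-88 + R(19)) = 1/(-88 + 23) = 1/(-65) = -1/65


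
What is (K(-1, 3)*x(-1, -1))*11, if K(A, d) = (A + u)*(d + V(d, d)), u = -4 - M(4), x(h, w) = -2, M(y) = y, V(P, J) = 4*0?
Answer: 594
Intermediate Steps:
V(P, J) = 0
u = -8 (u = -4 - 1*4 = -4 - 4 = -8)
K(A, d) = d*(-8 + A) (K(A, d) = (A - 8)*(d + 0) = (-8 + A)*d = d*(-8 + A))
(K(-1, 3)*x(-1, -1))*11 = ((3*(-8 - 1))*(-2))*11 = ((3*(-9))*(-2))*11 = -27*(-2)*11 = 54*11 = 594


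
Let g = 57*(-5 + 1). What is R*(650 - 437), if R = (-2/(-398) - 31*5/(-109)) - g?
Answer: 1059994926/21691 ≈ 48868.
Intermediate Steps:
g = -228 (g = 57*(-4) = -228)
R = 4976502/21691 (R = (-2/(-398) - 31*5/(-109)) - 1*(-228) = (-2*(-1/398) - 155*(-1/109)) + 228 = (1/199 + 155/109) + 228 = 30954/21691 + 228 = 4976502/21691 ≈ 229.43)
R*(650 - 437) = 4976502*(650 - 437)/21691 = (4976502/21691)*213 = 1059994926/21691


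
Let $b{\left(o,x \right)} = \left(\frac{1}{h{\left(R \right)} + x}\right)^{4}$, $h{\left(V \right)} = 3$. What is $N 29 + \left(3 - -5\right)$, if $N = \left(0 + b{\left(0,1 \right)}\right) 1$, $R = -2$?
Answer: $\frac{2077}{256} \approx 8.1133$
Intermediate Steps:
$b{\left(o,x \right)} = \frac{1}{\left(3 + x\right)^{4}}$ ($b{\left(o,x \right)} = \left(\frac{1}{3 + x}\right)^{4} = \frac{1}{\left(3 + x\right)^{4}}$)
$N = \frac{1}{256}$ ($N = \left(0 + \frac{1}{\left(3 + 1\right)^{4}}\right) 1 = \left(0 + \frac{1}{256}\right) 1 = \frac{1}{256} \cdot 1 = \frac{1}{256} \approx 0.0039063$)
$N 29 + \left(3 - -5\right) = \frac{1}{256} \cdot 29 + \left(3 - -5\right) = \frac{29}{256} + \left(3 + 5\right) = \frac{29}{256} + 8 = \frac{2077}{256}$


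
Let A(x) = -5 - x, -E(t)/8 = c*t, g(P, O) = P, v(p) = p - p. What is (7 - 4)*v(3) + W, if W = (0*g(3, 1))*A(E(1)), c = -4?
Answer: 0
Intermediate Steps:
v(p) = 0
E(t) = 32*t (E(t) = -(-32)*t = 32*t)
W = 0 (W = (0*3)*(-5 - 32) = 0*(-5 - 1*32) = 0*(-5 - 32) = 0*(-37) = 0)
(7 - 4)*v(3) + W = (7 - 4)*0 + 0 = 3*0 + 0 = 0 + 0 = 0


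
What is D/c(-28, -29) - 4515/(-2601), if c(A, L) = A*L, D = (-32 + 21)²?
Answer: 1326967/704004 ≈ 1.8849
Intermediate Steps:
D = 121 (D = (-11)² = 121)
D/c(-28, -29) - 4515/(-2601) = 121/((-28*(-29))) - 4515/(-2601) = 121/812 - 4515*(-1/2601) = 121*(1/812) + 1505/867 = 121/812 + 1505/867 = 1326967/704004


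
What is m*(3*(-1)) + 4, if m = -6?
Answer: 22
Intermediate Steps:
m*(3*(-1)) + 4 = -18*(-1) + 4 = -6*(-3) + 4 = 18 + 4 = 22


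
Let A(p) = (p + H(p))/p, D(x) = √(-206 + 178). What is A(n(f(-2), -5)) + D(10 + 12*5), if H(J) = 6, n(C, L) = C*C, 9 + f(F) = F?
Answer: 127/121 + 2*I*√7 ≈ 1.0496 + 5.2915*I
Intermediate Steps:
f(F) = -9 + F
n(C, L) = C²
D(x) = 2*I*√7 (D(x) = √(-28) = 2*I*√7)
A(p) = (6 + p)/p (A(p) = (p + 6)/p = (6 + p)/p)
A(n(f(-2), -5)) + D(10 + 12*5) = (6 + (-9 - 2)²)/((-9 - 2)²) + 2*I*√7 = (6 + (-11)²)/((-11)²) + 2*I*√7 = (6 + 121)/121 + 2*I*√7 = (1/121)*127 + 2*I*√7 = 127/121 + 2*I*√7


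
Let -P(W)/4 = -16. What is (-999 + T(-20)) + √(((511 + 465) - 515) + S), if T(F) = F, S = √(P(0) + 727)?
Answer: -1019 + √(461 + √791) ≈ -996.88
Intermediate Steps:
P(W) = 64 (P(W) = -4*(-16) = 64)
S = √791 (S = √(64 + 727) = √791 ≈ 28.125)
(-999 + T(-20)) + √(((511 + 465) - 515) + S) = (-999 - 20) + √(((511 + 465) - 515) + √791) = -1019 + √((976 - 515) + √791) = -1019 + √(461 + √791)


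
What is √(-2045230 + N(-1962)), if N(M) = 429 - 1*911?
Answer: 4*I*√127857 ≈ 1430.3*I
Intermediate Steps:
N(M) = -482 (N(M) = 429 - 911 = -482)
√(-2045230 + N(-1962)) = √(-2045230 - 482) = √(-2045712) = 4*I*√127857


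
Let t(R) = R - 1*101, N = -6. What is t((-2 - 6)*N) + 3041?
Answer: 2988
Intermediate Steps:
t(R) = -101 + R (t(R) = R - 101 = -101 + R)
t((-2 - 6)*N) + 3041 = (-101 + (-2 - 6)*(-6)) + 3041 = (-101 - 8*(-6)) + 3041 = (-101 + 48) + 3041 = -53 + 3041 = 2988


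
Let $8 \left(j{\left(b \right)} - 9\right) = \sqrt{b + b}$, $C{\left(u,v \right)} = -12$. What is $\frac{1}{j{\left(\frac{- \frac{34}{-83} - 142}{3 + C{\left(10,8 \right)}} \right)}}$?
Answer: $\frac{26892}{240559} - \frac{6 \sqrt{121927}}{240559} \approx 0.10308$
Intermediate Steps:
$j{\left(b \right)} = 9 + \frac{\sqrt{2} \sqrt{b}}{8}$ ($j{\left(b \right)} = 9 + \frac{\sqrt{b + b}}{8} = 9 + \frac{\sqrt{2 b}}{8} = 9 + \frac{\sqrt{2} \sqrt{b}}{8}$)
$\frac{1}{j{\left(\frac{- \frac{34}{-83} - 142}{3 + C{\left(10,8 \right)}} \right)}} = \frac{1}{9 + \frac{\sqrt{2} \sqrt{\frac{- \frac{34}{-83} - 142}{3 - 12}}}{8}} = \frac{1}{9 + \frac{\sqrt{2} \sqrt{\frac{\left(-34\right) \left(- \frac{1}{83}\right) - 142}{-9}}}{8}} = \frac{1}{9 + \frac{\sqrt{2} \sqrt{\left(\frac{34}{83} - 142\right) \left(- \frac{1}{9}\right)}}{8}} = \frac{1}{9 + \frac{\sqrt{2} \sqrt{\left(- \frac{11752}{83}\right) \left(- \frac{1}{9}\right)}}{8}} = \frac{1}{9 + \frac{\sqrt{2} \sqrt{\frac{11752}{747}}}{8}} = \frac{1}{9 + \frac{\sqrt{2} \frac{2 \sqrt{243854}}{249}}{8}} = \frac{1}{9 + \frac{\sqrt{121927}}{498}}$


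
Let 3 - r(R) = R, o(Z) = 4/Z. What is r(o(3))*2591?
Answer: 12955/3 ≈ 4318.3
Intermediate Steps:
r(R) = 3 - R
r(o(3))*2591 = (3 - 4/3)*2591 = (5/3)*2591 = 12955/3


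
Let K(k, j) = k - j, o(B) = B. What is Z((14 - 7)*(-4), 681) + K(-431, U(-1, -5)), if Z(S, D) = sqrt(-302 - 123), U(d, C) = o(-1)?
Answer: -430 + 5*I*sqrt(17) ≈ -430.0 + 20.616*I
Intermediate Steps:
U(d, C) = -1
Z(S, D) = 5*I*sqrt(17) (Z(S, D) = sqrt(-425) = 5*I*sqrt(17))
Z((14 - 7)*(-4), 681) + K(-431, U(-1, -5)) = 5*I*sqrt(17) + (-431 - 1*(-1)) = 5*I*sqrt(17) + (-431 + 1) = 5*I*sqrt(17) - 430 = -430 + 5*I*sqrt(17)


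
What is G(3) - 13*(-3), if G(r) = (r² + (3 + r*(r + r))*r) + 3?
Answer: 114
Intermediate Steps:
G(r) = 3 + r² + r*(3 + 2*r²) (G(r) = (r² + (3 + r*(2*r))*r) + 3 = (r² + (3 + 2*r²)*r) + 3 = (r² + r*(3 + 2*r²)) + 3 = 3 + r² + r*(3 + 2*r²))
G(3) - 13*(-3) = (3 + 3² + 2*3³ + 3*3) - 13*(-3) = (3 + 9 + 2*27 + 9) + 39 = (3 + 9 + 54 + 9) + 39 = 75 + 39 = 114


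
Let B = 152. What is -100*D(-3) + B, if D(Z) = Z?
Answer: 452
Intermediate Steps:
-100*D(-3) + B = -100*(-3) + 152 = 300 + 152 = 452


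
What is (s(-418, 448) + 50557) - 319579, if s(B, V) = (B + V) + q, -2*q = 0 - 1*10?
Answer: -268987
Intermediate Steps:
q = 5 (q = -(0 - 1*10)/2 = -(0 - 10)/2 = -1/2*(-10) = 5)
s(B, V) = 5 + B + V (s(B, V) = (B + V) + 5 = 5 + B + V)
(s(-418, 448) + 50557) - 319579 = ((5 - 418 + 448) + 50557) - 319579 = (35 + 50557) - 319579 = 50592 - 319579 = -268987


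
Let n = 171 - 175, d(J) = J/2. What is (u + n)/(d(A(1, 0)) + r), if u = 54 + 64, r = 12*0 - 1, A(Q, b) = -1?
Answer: -76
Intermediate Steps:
d(J) = J/2 (d(J) = J*(1/2) = J/2)
r = -1 (r = 0 - 1 = -1)
u = 118
n = -4
(u + n)/(d(A(1, 0)) + r) = (118 - 4)/((1/2)*(-1) - 1) = 114/(-1/2 - 1) = 114/(-3/2) = 114*(-2/3) = -76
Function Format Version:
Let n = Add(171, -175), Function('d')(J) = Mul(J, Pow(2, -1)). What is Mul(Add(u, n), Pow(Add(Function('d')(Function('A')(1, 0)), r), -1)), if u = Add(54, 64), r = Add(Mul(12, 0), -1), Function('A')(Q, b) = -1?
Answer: -76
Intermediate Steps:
Function('d')(J) = Mul(Rational(1, 2), J) (Function('d')(J) = Mul(J, Rational(1, 2)) = Mul(Rational(1, 2), J))
r = -1 (r = Add(0, -1) = -1)
u = 118
n = -4
Mul(Add(u, n), Pow(Add(Function('d')(Function('A')(1, 0)), r), -1)) = Mul(Add(118, -4), Pow(Add(Mul(Rational(1, 2), -1), -1), -1)) = Mul(114, Pow(Add(Rational(-1, 2), -1), -1)) = Mul(114, Pow(Rational(-3, 2), -1)) = Mul(114, Rational(-2, 3)) = -76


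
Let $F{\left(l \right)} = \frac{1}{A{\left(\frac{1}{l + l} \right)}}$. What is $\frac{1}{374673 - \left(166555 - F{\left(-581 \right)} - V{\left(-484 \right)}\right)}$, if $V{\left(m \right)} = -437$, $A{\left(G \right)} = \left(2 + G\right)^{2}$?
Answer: $\frac{5396329}{1120716353293} \approx 4.8151 \cdot 10^{-6}$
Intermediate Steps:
$F{\left(l \right)} = \frac{1}{\left(2 + \frac{1}{2 l}\right)^{2}}$ ($F{\left(l \right)} = \frac{1}{\left(2 + \frac{1}{l + l}\right)^{2}} = \frac{1}{\left(2 + \frac{1}{2 l}\right)^{2}}$)
$\frac{1}{374673 - \left(166555 - F{\left(-581 \right)} - V{\left(-484 \right)}\right)} = \frac{1}{374673 - \left(166992 - \frac{4 \left(-581\right)^{2}}{\left(1 + 4 \left(-581\right)\right)^{2}}\right)} = \frac{1}{374673 - \left(166992 - \frac{1350244}{\left(1 - 2324\right)^{2}}\right)} = \frac{1}{374673 - \left(166992 - \frac{1350244}{5396329}\right)} = \frac{1}{374673 + \left(\left(-437 + \frac{1350244}{5396329}\right) - 166555\right)} = \frac{1}{374673 - \frac{901142422124}{5396329}} = \frac{1}{\frac{1120716353293}{5396329}} = \frac{5396329}{1120716353293}$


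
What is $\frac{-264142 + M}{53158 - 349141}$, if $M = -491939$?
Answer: $\frac{84009}{32887} \approx 2.5545$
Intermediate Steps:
$\frac{-264142 + M}{53158 - 349141} = \frac{-264142 - 491939}{53158 - 349141} = - \frac{756081}{-295983} = \left(-756081\right) \left(- \frac{1}{295983}\right) = \frac{84009}{32887}$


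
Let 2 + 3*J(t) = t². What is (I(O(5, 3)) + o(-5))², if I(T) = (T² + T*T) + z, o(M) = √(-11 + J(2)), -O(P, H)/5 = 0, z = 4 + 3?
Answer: (21 + I*√93)²/9 ≈ 38.667 + 45.004*I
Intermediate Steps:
J(t) = -⅔ + t²/3
z = 7
O(P, H) = 0 (O(P, H) = -5*0 = 0)
o(M) = I*√93/3 (o(M) = √(-11 + (-⅔ + (⅓)*2²)) = √(-11 + (-⅔ + (⅓)*4)) = √(-11 + (-⅔ + 4/3)) = √(-11 + ⅔) = √(-31/3) = I*√93/3)
I(T) = 7 + 2*T² (I(T) = (T² + T*T) + 7 = (T² + T²) + 7 = 2*T² + 7 = 7 + 2*T²)
(I(O(5, 3)) + o(-5))² = ((7 + 2*0²) + I*√93/3)² = ((7 + 2*0) + I*√93/3)² = ((7 + 0) + I*√93/3)² = (7 + I*√93/3)²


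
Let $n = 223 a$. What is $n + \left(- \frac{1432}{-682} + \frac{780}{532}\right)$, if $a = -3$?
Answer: $- \frac{30179434}{45353} \approx -665.43$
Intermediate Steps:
$n = -669$ ($n = 223 \left(-3\right) = -669$)
$n + \left(- \frac{1432}{-682} + \frac{780}{532}\right) = -669 + \left(- \frac{1432}{-682} + \frac{780}{532}\right) = -669 + \left(\left(-1432\right) \left(- \frac{1}{682}\right) + 780 \cdot \frac{1}{532}\right) = -669 + \left(\frac{716}{341} + \frac{195}{133}\right) = -669 + \frac{161723}{45353} = - \frac{30179434}{45353}$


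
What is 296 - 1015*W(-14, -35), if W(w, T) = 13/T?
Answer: 673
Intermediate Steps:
296 - 1015*W(-14, -35) = 296 - 13195/(-35) = 296 - 13195*(-1)/35 = 296 - 1015*(-13/35) = 296 + 377 = 673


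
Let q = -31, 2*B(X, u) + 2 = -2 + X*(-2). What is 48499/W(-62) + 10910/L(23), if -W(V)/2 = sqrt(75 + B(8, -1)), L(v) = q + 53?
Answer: 5455/11 - 48499*sqrt(65)/130 ≈ -2511.9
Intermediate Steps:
B(X, u) = -2 - X (B(X, u) = -1 + (-2 + X*(-2))/2 = -1 + (-2 - 2*X)/2 = -1 + (-1 - X) = -2 - X)
L(v) = 22 (L(v) = -31 + 53 = 22)
W(V) = -2*sqrt(65) (W(V) = -2*sqrt(75 + (-2 - 1*8)) = -2*sqrt(75 + (-2 - 8)) = -2*sqrt(75 - 10) = -2*sqrt(65))
48499/W(-62) + 10910/L(23) = 48499/((-2*sqrt(65))) + 10910/22 = 48499*(-sqrt(65)/130) + 10910*(1/22) = -48499*sqrt(65)/130 + 5455/11 = 5455/11 - 48499*sqrt(65)/130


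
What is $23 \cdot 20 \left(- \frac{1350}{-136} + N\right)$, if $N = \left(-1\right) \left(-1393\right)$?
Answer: $\frac{10970885}{17} \approx 6.4535 \cdot 10^{5}$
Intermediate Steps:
$N = 1393$
$23 \cdot 20 \left(- \frac{1350}{-136} + N\right) = 23 \cdot 20 \left(- \frac{1350}{-136} + 1393\right) = 460 \left(\left(-1350\right) \left(- \frac{1}{136}\right) + 1393\right) = 460 \left(\frac{675}{68} + 1393\right) = 460 \cdot \frac{95399}{68} = \frac{10970885}{17}$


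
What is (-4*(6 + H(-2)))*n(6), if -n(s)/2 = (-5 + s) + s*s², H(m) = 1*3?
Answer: 15624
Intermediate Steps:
H(m) = 3
n(s) = 10 - 2*s - 2*s³ (n(s) = -2*((-5 + s) + s*s²) = -2*((-5 + s) + s³) = -2*(-5 + s + s³) = 10 - 2*s - 2*s³)
(-4*(6 + H(-2)))*n(6) = (-4*(6 + 3))*(10 - 2*6 - 2*6³) = (-4*9)*(10 - 12 - 2*216) = -36*(10 - 12 - 432) = -36*(-434) = 15624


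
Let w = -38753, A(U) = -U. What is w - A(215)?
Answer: -38538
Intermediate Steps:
w - A(215) = -38753 - (-1)*215 = -38753 - 1*(-215) = -38753 + 215 = -38538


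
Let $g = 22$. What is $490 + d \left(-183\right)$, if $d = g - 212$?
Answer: $35260$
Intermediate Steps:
$d = -190$ ($d = 22 - 212 = -190$)
$490 + d \left(-183\right) = 490 - -34770 = 490 + 34770 = 35260$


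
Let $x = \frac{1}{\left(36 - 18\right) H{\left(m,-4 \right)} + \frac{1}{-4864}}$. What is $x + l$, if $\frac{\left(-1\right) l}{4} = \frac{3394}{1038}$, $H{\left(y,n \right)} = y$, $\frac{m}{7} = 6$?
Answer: $- \frac{24958193788}{1908457977} \approx -13.078$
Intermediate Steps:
$m = 42$ ($m = 7 \cdot 6 = 42$)
$l = - \frac{6788}{519}$ ($l = - 4 \cdot \frac{3394}{1038} = - 4 \cdot 3394 \cdot \frac{1}{1038} = \left(-4\right) \frac{1697}{519} = - \frac{6788}{519} \approx -13.079$)
$x = \frac{4864}{3677183}$ ($x = \frac{1}{\left(36 - 18\right) 42 + \frac{1}{-4864}} = \frac{1}{18 \cdot 42 - \frac{1}{4864}} = \frac{1}{756 - \frac{1}{4864}} = \frac{1}{\frac{3677183}{4864}} = \frac{4864}{3677183} \approx 0.0013228$)
$x + l = \frac{4864}{3677183} - \frac{6788}{519} = - \frac{24958193788}{1908457977}$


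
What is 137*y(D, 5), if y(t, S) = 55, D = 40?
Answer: 7535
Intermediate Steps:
137*y(D, 5) = 137*55 = 7535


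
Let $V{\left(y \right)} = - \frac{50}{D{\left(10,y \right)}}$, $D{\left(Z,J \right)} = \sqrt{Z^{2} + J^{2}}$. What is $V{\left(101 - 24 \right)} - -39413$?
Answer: $39413 - \frac{50 \sqrt{6029}}{6029} \approx 39412.0$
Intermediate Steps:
$D{\left(Z,J \right)} = \sqrt{J^{2} + Z^{2}}$
$V{\left(y \right)} = - \frac{50}{\sqrt{100 + y^{2}}}$ ($V{\left(y \right)} = - \frac{50}{\sqrt{y^{2} + 10^{2}}} = - \frac{50}{\sqrt{y^{2} + 100}} = - \frac{50}{\sqrt{100 + y^{2}}}$)
$V{\left(101 - 24 \right)} - -39413 = - \frac{50}{\sqrt{100 + \left(101 - 24\right)^{2}}} - -39413 = - \frac{50}{\sqrt{100 + 77^{2}}} + 39413 = - \frac{50}{\sqrt{100 + 5929}} + 39413 = - \frac{50}{\sqrt{6029}} + 39413 = - 50 \frac{\sqrt{6029}}{6029} + 39413 = - \frac{50 \sqrt{6029}}{6029} + 39413 = 39413 - \frac{50 \sqrt{6029}}{6029}$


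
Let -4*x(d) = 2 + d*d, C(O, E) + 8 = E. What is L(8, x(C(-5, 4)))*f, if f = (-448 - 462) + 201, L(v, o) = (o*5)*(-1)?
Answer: -31905/2 ≈ -15953.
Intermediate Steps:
C(O, E) = -8 + E
x(d) = -½ - d²/4 (x(d) = -(2 + d*d)/4 = -(2 + d²)/4 = -½ - d²/4)
L(v, o) = -5*o (L(v, o) = (5*o)*(-1) = -5*o)
f = -709 (f = -910 + 201 = -709)
L(8, x(C(-5, 4)))*f = -5*(-½ - (-8 + 4)²/4)*(-709) = -5*(-½ - ¼*(-4)²)*(-709) = -5*(-½ - ¼*16)*(-709) = -5*(-½ - 4)*(-709) = -5*(-9/2)*(-709) = (45/2)*(-709) = -31905/2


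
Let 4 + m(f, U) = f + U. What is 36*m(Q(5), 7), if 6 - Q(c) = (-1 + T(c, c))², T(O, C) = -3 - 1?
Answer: -576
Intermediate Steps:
T(O, C) = -4
Q(c) = -19 (Q(c) = 6 - (-1 - 4)² = 6 - 1*(-5)² = 6 - 1*25 = 6 - 25 = -19)
m(f, U) = -4 + U + f (m(f, U) = -4 + (f + U) = -4 + (U + f) = -4 + U + f)
36*m(Q(5), 7) = 36*(-4 + 7 - 19) = 36*(-16) = -576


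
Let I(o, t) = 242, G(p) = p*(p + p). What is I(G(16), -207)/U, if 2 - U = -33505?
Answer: 242/33507 ≈ 0.0072224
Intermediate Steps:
G(p) = 2*p² (G(p) = p*(2*p) = 2*p²)
U = 33507 (U = 2 - 1*(-33505) = 2 + 33505 = 33507)
I(G(16), -207)/U = 242/33507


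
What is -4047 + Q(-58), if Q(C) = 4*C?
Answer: -4279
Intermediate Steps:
-4047 + Q(-58) = -4047 + 4*(-58) = -4047 - 232 = -4279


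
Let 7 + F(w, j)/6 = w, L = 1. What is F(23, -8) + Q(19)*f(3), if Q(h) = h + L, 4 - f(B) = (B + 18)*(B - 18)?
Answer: 6476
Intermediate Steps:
f(B) = 4 - (-18 + B)*(18 + B) (f(B) = 4 - (B + 18)*(B - 18) = 4 - (18 + B)*(-18 + B) = 4 - (-18 + B)*(18 + B))
Q(h) = 1 + h (Q(h) = h + 1 = 1 + h)
F(w, j) = -42 + 6*w
F(23, -8) + Q(19)*f(3) = (-42 + 6*23) + (1 + 19)*(328 - 1*3²) = (-42 + 138) + 20*(328 - 1*9) = 96 + 20*(328 - 9) = 96 + 20*319 = 96 + 6380 = 6476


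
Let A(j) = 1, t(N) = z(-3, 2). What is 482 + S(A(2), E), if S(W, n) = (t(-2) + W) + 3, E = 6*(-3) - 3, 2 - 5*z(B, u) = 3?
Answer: 2429/5 ≈ 485.80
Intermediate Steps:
z(B, u) = -⅕ (z(B, u) = ⅖ - ⅕*3 = ⅖ - ⅗ = -⅕)
E = -21 (E = -18 - 3 = -21)
t(N) = -⅕
S(W, n) = 14/5 + W (S(W, n) = (-⅕ + W) + 3 = 14/5 + W)
482 + S(A(2), E) = 482 + (14/5 + 1) = 482 + 19/5 = 2429/5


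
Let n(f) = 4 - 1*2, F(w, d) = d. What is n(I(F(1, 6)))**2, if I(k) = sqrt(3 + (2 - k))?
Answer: 4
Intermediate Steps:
I(k) = sqrt(5 - k)
n(f) = 2 (n(f) = 4 - 2 = 2)
n(I(F(1, 6)))**2 = 2**2 = 4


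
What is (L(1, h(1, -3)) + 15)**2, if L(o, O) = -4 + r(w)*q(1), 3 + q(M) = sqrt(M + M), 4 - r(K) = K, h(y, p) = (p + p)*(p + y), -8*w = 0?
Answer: 33 - 8*sqrt(2) ≈ 21.686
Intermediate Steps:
w = 0 (w = -1/8*0 = 0)
h(y, p) = 2*p*(p + y) (h(y, p) = (2*p)*(p + y) = 2*p*(p + y))
r(K) = 4 - K
q(M) = -3 + sqrt(2)*sqrt(M) (q(M) = -3 + sqrt(M + M) = -3 + sqrt(2*M) = -3 + sqrt(2)*sqrt(M))
L(o, O) = -16 + 4*sqrt(2) (L(o, O) = -4 + (4 - 1*0)*(-3 + sqrt(2)*sqrt(1)) = -4 + (4 + 0)*(-3 + sqrt(2)*1) = -4 + 4*(-3 + sqrt(2)) = -4 + (-12 + 4*sqrt(2)) = -16 + 4*sqrt(2))
(L(1, h(1, -3)) + 15)**2 = ((-16 + 4*sqrt(2)) + 15)**2 = (-1 + 4*sqrt(2))**2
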